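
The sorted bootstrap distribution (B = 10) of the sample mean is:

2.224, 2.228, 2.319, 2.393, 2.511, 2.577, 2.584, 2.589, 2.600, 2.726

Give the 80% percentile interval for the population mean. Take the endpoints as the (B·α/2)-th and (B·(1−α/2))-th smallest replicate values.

(2.224, 2.600)

α = 0.20; lower rank = 10 × 0.100 = 1; upper rank = 10 × 0.900 = 9.
The 1st smallest replicate is 2.224; the 9th is 2.600.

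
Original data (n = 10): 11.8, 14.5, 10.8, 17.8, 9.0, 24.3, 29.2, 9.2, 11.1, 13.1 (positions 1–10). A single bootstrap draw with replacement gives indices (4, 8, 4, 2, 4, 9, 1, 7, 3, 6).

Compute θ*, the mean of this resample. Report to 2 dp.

Resample values: 17.8, 9.2, 17.8, 14.5, 17.8, 11.1, 11.8, 29.2, 10.8, 24.3.
Mean = (17.8 + 9.2 + 17.8 + 14.5 + 17.8 + 11.1 + 11.8 + 29.2 + 10.8 + 24.3) / 10 = 164.30 / 10 = 16.43

θ* = 16.43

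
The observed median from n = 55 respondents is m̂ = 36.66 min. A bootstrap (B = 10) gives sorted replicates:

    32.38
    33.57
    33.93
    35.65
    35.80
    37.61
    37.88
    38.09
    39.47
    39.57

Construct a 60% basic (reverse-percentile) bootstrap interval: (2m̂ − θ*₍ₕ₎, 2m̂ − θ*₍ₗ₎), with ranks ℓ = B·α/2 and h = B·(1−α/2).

Percentile endpoints at ranks 2 and 8: θ*₍2₎ = 33.57, θ*₍8₎ = 38.09.
Basic interval reflects these around m̂:
  lower = 2 × 36.66 − 38.09 = 35.23
  upper = 2 × 36.66 − 33.57 = 39.75

(35.23, 39.75)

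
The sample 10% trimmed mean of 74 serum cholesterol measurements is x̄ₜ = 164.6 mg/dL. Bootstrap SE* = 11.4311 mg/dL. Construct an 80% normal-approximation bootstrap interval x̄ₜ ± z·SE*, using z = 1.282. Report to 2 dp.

Margin = 1.282 × 11.4311 = 14.655
Interval: 164.6 ± 14.655

(149.95, 179.25)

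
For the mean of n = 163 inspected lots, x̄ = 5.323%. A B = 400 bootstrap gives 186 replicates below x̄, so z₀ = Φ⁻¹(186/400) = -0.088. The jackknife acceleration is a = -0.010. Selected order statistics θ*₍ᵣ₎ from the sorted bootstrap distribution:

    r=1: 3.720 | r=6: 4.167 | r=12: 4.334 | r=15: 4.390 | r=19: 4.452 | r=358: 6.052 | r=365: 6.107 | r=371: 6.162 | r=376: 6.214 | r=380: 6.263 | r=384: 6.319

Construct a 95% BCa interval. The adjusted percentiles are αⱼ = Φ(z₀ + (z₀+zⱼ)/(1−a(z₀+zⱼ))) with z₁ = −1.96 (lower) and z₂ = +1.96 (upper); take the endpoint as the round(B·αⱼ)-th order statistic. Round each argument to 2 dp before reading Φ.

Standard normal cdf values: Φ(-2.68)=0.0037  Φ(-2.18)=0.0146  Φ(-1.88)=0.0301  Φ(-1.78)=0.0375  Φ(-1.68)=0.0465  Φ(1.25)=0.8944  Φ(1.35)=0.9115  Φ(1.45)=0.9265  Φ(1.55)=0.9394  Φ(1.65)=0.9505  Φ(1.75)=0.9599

(4.167, 6.319)

Lower: z₀ + z₁ = -0.088 + (-1.960) = -2.048; 1 − a(z₀+z₁) = 1 − (-0.010)(-2.048) = 0.9795; argument = -0.088 + (-2.048)/0.9795 = -2.1788 → -2.18.
α₁ = Φ(-2.18) = 0.0146; rank = round(400 × 0.0146) = 6; θ*₍6₎ = 4.167.
Upper: z₀ + z₂ = 1.872; 1 − a(z₀+z₂) = 1.0187; argument = 1.7496 → 1.75; α₂ = 0.9599; rank = 384; θ*₍384₎ = 6.319.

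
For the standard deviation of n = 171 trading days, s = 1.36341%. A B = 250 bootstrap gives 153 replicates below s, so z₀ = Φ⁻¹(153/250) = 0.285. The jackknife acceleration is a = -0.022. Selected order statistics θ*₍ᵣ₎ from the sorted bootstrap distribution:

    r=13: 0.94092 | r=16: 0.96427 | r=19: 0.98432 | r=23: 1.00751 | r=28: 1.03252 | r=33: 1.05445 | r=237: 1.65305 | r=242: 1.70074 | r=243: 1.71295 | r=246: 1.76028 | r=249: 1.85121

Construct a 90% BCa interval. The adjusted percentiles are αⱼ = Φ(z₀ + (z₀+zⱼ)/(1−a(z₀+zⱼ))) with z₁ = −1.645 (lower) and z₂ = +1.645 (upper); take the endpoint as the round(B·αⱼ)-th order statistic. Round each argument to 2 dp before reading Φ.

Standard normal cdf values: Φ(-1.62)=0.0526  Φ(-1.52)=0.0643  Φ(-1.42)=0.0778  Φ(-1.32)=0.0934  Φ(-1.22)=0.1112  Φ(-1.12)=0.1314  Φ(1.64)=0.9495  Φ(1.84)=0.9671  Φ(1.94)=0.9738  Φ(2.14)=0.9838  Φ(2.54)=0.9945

Lower: z₀ + z₁ = 0.285 + (-1.645) = -1.360; 1 − a(z₀+z₁) = 1 − (-0.022)(-1.360) = 0.9701; argument = 0.285 + (-1.360)/0.9701 = -1.1169 → -1.12.
α₁ = Φ(-1.12) = 0.1314; rank = round(250 × 0.1314) = 33; θ*₍33₎ = 1.05445.
Upper: z₀ + z₂ = 1.930; 1 − a(z₀+z₂) = 1.0425; argument = 2.1364 → 2.14; α₂ = 0.9838; rank = 246; θ*₍246₎ = 1.76028.

(1.05445, 1.76028)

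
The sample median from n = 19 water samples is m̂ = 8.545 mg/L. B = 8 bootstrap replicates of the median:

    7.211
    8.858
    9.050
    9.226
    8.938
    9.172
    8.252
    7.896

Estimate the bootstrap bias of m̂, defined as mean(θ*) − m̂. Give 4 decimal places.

bias = +0.0304

mean(θ*) = (7.211 + 8.858 + 9.050 + 9.226 + 8.938 + 9.172 + 8.252 + 7.896) / 8 = 8.57538
bias = 8.57538 − 8.545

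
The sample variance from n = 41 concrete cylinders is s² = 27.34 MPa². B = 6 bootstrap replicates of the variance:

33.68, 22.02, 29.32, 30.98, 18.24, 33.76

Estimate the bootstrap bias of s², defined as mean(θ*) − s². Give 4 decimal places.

mean(θ*) = (33.68 + 22.02 + 29.32 + 30.98 + 18.24 + 33.76) / 6 = 28.00000
bias = 28.00000 − 27.34

bias = +0.6600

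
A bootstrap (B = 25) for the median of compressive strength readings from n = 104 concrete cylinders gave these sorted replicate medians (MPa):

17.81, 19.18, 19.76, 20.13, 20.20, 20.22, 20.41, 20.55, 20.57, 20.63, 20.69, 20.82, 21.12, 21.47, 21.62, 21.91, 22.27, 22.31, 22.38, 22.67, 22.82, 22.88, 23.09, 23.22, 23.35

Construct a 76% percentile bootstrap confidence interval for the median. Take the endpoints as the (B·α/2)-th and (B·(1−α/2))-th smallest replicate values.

α = 0.24; lower rank = 25 × 0.120 = 3; upper rank = 25 × 0.880 = 22.
The 3rd smallest replicate is 19.76; the 22nd is 22.88.

(19.76, 22.88)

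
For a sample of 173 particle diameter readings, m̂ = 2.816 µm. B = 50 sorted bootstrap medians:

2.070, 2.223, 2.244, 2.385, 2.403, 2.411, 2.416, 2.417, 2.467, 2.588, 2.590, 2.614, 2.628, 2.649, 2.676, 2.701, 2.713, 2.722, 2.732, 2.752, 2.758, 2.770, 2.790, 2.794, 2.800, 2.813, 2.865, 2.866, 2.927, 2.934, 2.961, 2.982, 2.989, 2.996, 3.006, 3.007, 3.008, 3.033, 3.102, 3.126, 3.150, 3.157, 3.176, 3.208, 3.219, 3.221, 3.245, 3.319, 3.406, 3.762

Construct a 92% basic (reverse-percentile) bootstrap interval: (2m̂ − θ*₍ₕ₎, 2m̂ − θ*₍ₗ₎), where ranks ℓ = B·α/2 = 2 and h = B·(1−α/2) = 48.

Percentile endpoints at ranks 2 and 48: θ*₍2₎ = 2.223, θ*₍48₎ = 3.319.
Basic interval reflects these around m̂:
  lower = 2 × 2.816 − 3.319 = 2.313
  upper = 2 × 2.816 − 2.223 = 3.409

(2.313, 3.409)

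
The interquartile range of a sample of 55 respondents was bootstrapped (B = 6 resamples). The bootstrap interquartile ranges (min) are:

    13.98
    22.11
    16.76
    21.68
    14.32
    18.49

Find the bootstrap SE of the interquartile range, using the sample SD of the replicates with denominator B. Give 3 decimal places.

SE* = 3.210

Bootstrap SE is the standard deviation of the 6 replicate interquartile ranges.
Mean of replicates: (13.98 + 22.11 + 16.76 + 21.68 + 14.32 + 18.49) / 6 = 107.3400 / 6 = 17.8900
Sum of squared deviations: (−3.9100)² + (+4.2200)² + (−1.1300)² + (+3.7900)² + (−3.5700)² + (+0.6000)² = 61.8424
Variance = 61.8424 / 6 = 10.3071
SE* = √10.3071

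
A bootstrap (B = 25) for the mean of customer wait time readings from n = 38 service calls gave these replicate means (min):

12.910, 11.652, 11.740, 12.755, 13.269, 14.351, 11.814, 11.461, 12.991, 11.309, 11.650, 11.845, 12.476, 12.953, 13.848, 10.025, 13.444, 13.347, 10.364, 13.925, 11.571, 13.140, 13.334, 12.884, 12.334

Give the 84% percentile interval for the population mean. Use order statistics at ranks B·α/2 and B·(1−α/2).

Sorted replicates: 10.025, 10.364, 11.309, 11.461, 11.571, 11.650, 11.652, 11.740, 11.814, 11.845, 12.334, 12.476, 12.755, 12.884, 12.910, 12.953, 12.991, 13.140, 13.269, 13.334, 13.347, 13.444, 13.848, 13.925, 14.351
α = 0.16; lower rank = 25 × 0.080 = 2; upper rank = 25 × 0.920 = 23.
The 2nd smallest replicate is 10.364; the 23rd is 13.848.

(10.364, 13.848)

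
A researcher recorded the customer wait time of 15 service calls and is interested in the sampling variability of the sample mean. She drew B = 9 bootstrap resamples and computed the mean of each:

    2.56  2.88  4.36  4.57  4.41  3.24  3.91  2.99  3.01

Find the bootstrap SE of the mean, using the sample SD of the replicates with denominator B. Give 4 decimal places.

Bootstrap SE is the standard deviation of the 9 replicate means.
Mean of replicates: (2.56 + 2.88 + 4.36 + 4.57 + 4.41 + 3.24 + 3.91 + 2.99 + 3.01) / 9 = 31.93000 / 9 = 3.54778
Sum of squared deviations: (−0.98778)² + (−0.66778)² + (+0.81222)² + (+1.02222)² + (+0.86222)² + (−0.30778)² + (+0.36222)² + (−0.55778)² + (−0.53778)² = 4.69596
Variance = 4.69596 / 9 = 0.52177
SE* = √0.52177

SE* = 0.7223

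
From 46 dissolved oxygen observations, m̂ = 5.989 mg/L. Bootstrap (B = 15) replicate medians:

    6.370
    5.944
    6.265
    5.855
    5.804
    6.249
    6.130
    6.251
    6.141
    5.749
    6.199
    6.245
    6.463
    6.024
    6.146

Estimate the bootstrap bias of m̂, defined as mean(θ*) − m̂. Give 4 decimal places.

mean(θ*) = (6.370 + 5.944 + 6.265 + 5.855 + 5.804 + 6.249 + 6.130 + 6.251 + 6.141 + 5.749 + 6.199 + 6.245 + 6.463 + 6.024 + 6.146) / 15 = 6.12233
bias = 6.12233 − 5.989

bias = +0.1333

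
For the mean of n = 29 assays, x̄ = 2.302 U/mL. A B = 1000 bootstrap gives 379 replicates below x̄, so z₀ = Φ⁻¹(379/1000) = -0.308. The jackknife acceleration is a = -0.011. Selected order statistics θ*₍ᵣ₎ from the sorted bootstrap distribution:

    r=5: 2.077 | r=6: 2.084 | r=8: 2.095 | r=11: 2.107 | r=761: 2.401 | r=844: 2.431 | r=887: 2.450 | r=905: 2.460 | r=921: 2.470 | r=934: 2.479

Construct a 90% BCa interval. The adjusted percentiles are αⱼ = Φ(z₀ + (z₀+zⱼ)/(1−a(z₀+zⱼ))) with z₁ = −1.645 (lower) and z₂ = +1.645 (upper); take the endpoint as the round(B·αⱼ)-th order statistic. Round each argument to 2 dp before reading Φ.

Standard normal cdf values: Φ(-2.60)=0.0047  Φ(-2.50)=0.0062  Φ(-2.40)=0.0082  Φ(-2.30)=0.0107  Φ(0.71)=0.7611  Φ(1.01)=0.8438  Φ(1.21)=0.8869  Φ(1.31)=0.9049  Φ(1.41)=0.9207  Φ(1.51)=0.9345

Lower: z₀ + z₁ = -0.308 + (-1.645) = -1.953; 1 − a(z₀+z₁) = 1 − (-0.011)(-1.953) = 0.9785; argument = -0.308 + (-1.953)/0.9785 = -2.3039 → -2.30.
α₁ = Φ(-2.30) = 0.0107; rank = round(1000 × 0.0107) = 11; θ*₍11₎ = 2.107.
Upper: z₀ + z₂ = 1.337; 1 − a(z₀+z₂) = 1.0147; argument = 1.0096 → 1.01; α₂ = 0.8438; rank = 844; θ*₍844₎ = 2.431.

(2.107, 2.431)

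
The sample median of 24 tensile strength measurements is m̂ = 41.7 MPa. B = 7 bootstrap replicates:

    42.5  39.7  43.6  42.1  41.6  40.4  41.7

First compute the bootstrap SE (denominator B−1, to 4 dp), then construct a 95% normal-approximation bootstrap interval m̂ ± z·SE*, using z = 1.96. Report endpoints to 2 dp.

(39.16, 44.24)

Mean of replicates = 41.6571; sum of squared deviations = 10.0971; SE* = √(10.0971/6) = 1.2972
Margin = 1.96 × 1.2972 = 2.543
Interval: 41.7 ± 2.543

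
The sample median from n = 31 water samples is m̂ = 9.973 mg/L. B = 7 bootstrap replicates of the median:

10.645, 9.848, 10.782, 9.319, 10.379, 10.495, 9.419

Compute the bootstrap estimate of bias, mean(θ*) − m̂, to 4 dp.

mean(θ*) = (10.645 + 9.848 + 10.782 + 9.319 + 10.379 + 10.495 + 9.419) / 7 = 10.12671
bias = 10.12671 − 9.973

bias = +0.1537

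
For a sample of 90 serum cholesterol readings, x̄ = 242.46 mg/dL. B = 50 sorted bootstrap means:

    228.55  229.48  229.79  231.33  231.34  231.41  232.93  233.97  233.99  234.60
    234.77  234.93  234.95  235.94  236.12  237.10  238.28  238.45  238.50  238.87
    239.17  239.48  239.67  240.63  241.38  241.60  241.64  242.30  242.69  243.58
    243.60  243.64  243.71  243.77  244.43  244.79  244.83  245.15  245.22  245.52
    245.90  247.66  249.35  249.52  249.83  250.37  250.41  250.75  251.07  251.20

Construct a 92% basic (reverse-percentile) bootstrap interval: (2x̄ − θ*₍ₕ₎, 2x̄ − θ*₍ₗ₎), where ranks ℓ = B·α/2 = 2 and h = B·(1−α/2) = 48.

Percentile endpoints at ranks 2 and 48: θ*₍2₎ = 229.48, θ*₍48₎ = 250.75.
Basic interval reflects these around x̄:
  lower = 2 × 242.46 − 250.75 = 234.17
  upper = 2 × 242.46 − 229.48 = 255.44

(234.17, 255.44)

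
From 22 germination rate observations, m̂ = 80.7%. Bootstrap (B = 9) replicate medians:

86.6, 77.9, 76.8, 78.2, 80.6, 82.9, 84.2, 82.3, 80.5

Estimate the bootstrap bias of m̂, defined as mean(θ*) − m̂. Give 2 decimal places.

bias = +0.41

mean(θ*) = (86.6 + 77.9 + 76.8 + 78.2 + 80.6 + 82.9 + 84.2 + 82.3 + 80.5) / 9 = 81.111
bias = 81.111 − 80.7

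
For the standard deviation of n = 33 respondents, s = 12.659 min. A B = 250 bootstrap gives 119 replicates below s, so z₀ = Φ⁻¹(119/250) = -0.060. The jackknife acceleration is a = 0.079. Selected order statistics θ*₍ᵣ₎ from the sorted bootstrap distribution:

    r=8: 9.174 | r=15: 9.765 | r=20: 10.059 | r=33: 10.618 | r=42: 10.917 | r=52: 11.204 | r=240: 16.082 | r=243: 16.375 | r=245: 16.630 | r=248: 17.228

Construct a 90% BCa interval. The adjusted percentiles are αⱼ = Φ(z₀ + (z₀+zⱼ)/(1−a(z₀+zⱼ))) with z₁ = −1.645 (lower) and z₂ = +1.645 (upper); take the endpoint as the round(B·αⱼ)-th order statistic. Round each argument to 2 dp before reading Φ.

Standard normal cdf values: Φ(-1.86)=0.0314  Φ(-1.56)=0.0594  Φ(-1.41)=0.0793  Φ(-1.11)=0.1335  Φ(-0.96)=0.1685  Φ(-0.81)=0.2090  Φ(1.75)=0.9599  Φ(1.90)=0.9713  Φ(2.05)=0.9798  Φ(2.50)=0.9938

Lower: z₀ + z₁ = -0.060 + (-1.645) = -1.705; 1 − a(z₀+z₁) = 1 − (0.079)(-1.705) = 1.1347; argument = -0.060 + (-1.705)/1.1347 = -1.5626 → -1.56.
α₁ = Φ(-1.56) = 0.0594; rank = round(250 × 0.0594) = 15; θ*₍15₎ = 9.765.
Upper: z₀ + z₂ = 1.585; 1 − a(z₀+z₂) = 0.8748; argument = 1.7519 → 1.75; α₂ = 0.9599; rank = 240; θ*₍240₎ = 16.082.

(9.765, 16.082)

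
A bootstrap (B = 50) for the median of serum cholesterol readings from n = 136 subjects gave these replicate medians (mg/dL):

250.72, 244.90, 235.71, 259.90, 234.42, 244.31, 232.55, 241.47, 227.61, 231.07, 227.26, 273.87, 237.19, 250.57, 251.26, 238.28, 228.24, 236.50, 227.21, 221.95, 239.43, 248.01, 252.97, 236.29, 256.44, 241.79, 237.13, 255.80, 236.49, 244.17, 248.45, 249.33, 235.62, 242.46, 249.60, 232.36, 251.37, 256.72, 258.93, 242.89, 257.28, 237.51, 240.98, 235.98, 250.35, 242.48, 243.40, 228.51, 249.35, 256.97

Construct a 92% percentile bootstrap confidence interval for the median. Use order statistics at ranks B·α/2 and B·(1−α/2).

Sorted replicates: 221.95, 227.21, 227.26, 227.61, 228.24, 228.51, 231.07, 232.36, 232.55, 234.42, 235.62, 235.71, 235.98, 236.29, 236.49, 236.50, 237.13, 237.19, 237.51, 238.28, 239.43, 240.98, 241.47, 241.79, 242.46, 242.48, 242.89, 243.40, 244.17, 244.31, 244.90, 248.01, 248.45, 249.33, 249.35, 249.60, 250.35, 250.57, 250.72, 251.26, 251.37, 252.97, 255.80, 256.44, 256.72, 256.97, 257.28, 258.93, 259.90, 273.87
α = 0.08; lower rank = 50 × 0.040 = 2; upper rank = 50 × 0.960 = 48.
The 2nd smallest replicate is 227.21; the 48th is 258.93.

(227.21, 258.93)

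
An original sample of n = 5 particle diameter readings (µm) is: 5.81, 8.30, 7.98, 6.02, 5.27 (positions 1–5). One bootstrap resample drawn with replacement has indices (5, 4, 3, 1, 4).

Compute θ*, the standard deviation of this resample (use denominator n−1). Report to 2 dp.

Resample values: 5.27, 6.02, 7.98, 5.81, 6.02.
Mean = 6.2200; sum of squared deviations = 4.2482
s² = 4.2482 / 4 = 1.0621
s = √1.0621 = 1.03

θ* = 1.03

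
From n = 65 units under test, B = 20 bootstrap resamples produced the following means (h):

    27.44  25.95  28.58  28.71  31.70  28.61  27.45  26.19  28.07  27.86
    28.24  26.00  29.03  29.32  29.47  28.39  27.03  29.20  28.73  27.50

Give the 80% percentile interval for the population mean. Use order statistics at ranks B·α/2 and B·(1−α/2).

(26.00, 29.32)

Sorted replicates: 25.95, 26.00, 26.19, 27.03, 27.44, 27.45, 27.50, 27.86, 28.07, 28.24, 28.39, 28.58, 28.61, 28.71, 28.73, 29.03, 29.20, 29.32, 29.47, 31.70
α = 0.20; lower rank = 20 × 0.100 = 2; upper rank = 20 × 0.900 = 18.
The 2nd smallest replicate is 26.00; the 18th is 29.32.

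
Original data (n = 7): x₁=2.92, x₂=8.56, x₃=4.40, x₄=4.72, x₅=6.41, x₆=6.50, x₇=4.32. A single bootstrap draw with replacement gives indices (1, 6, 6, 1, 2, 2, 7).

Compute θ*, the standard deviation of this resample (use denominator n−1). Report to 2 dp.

θ* = 2.41

Resample values: 2.92, 6.50, 6.50, 2.92, 8.56, 8.56, 4.32.
Mean = 5.7543; sum of squared deviations = 34.9798
s² = 34.9798 / 6 = 5.8300
s = √5.8300 = 2.41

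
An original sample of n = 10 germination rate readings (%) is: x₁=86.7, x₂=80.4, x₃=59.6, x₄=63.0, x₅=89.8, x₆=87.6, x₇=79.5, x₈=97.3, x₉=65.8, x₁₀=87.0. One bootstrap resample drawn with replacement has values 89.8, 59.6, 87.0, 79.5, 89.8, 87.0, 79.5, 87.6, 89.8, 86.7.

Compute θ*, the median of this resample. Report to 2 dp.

Sorted: 59.6, 79.5, 79.5, 86.7, 87.0, 87.0, 87.6, 89.8, 89.8, 89.8
Median = average of the two middle values = 87.00

θ* = 87.00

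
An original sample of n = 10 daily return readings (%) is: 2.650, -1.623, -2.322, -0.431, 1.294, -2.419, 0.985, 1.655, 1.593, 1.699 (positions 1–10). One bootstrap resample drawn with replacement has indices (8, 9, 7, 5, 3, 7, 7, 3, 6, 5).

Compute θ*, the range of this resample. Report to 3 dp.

Resample values: 1.655, 1.593, 0.985, 1.294, -2.322, 0.985, 0.985, -2.322, -2.419, 1.294.
Range = 1.655 − -2.419 = 4.074

θ* = 4.074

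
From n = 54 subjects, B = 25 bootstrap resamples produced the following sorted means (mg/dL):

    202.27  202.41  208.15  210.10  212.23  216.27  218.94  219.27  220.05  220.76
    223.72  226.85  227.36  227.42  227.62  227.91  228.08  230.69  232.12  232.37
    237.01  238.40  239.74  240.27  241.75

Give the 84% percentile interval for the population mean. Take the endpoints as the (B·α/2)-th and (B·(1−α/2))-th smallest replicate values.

(202.41, 239.74)

α = 0.16; lower rank = 25 × 0.080 = 2; upper rank = 25 × 0.920 = 23.
The 2nd smallest replicate is 202.41; the 23rd is 239.74.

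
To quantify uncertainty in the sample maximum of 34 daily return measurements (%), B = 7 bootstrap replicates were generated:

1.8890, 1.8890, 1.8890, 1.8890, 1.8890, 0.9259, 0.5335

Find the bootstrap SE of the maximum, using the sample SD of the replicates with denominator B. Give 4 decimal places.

Bootstrap SE is the standard deviation of the 7 replicate maximums.
Mean of replicates: (1.8890 + 1.8890 + 1.8890 + 1.8890 + 1.8890 + 0.9259 + 0.5335) / 7 = 10.90440 / 7 = 1.55777
Sum of squared deviations: (+0.33123)² + (+0.33123)² + (+0.33123)² + (+0.33123)² + (+0.33123)² + (−0.63187)² + (−1.02427)² = 1.99696
Variance = 1.99696 / 7 = 0.28528
SE* = √0.28528

SE* = 0.5341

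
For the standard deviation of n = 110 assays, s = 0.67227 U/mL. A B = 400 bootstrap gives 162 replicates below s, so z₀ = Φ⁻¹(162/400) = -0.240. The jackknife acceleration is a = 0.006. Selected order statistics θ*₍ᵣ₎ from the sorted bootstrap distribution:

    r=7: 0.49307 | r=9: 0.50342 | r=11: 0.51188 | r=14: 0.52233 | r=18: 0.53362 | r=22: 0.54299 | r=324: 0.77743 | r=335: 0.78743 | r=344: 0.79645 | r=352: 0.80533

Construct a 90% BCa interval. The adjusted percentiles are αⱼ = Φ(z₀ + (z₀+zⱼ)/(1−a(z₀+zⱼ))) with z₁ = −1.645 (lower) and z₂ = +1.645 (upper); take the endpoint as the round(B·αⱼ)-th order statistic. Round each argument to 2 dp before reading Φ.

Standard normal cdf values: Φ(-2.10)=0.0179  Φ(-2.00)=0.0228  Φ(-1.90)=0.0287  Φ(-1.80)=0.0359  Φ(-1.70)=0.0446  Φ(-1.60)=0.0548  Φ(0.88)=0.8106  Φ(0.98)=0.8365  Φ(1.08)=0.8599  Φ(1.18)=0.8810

(0.49307, 0.80533)

Lower: z₀ + z₁ = -0.240 + (-1.645) = -1.885; 1 − a(z₀+z₁) = 1 − (0.006)(-1.885) = 1.0113; argument = -0.240 + (-1.885)/1.0113 = -2.1039 → -2.10.
α₁ = Φ(-2.10) = 0.0179; rank = round(400 × 0.0179) = 7; θ*₍7₎ = 0.49307.
Upper: z₀ + z₂ = 1.405; 1 − a(z₀+z₂) = 0.9916; argument = 1.1769 → 1.18; α₂ = 0.8810; rank = 352; θ*₍352₎ = 0.80533.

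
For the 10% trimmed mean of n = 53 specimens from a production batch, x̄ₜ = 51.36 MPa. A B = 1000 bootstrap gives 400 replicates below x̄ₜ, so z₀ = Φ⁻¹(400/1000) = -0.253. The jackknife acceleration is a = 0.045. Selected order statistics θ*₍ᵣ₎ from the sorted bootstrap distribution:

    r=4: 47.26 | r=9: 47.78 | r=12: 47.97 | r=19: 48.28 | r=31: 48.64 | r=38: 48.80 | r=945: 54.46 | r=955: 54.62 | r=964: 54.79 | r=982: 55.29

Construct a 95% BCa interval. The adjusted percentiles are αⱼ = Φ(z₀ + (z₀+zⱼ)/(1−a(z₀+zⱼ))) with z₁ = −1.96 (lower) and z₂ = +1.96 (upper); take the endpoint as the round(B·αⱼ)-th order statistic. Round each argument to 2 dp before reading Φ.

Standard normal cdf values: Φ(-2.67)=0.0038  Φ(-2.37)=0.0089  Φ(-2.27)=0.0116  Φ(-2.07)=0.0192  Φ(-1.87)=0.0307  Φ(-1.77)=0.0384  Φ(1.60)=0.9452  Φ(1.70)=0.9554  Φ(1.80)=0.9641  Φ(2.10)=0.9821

(47.97, 54.46)

Lower: z₀ + z₁ = -0.253 + (-1.960) = -2.213; 1 − a(z₀+z₁) = 1 − (0.045)(-2.213) = 1.0996; argument = -0.253 + (-2.213)/1.0996 = -2.2656 → -2.27.
α₁ = Φ(-2.27) = 0.0116; rank = round(1000 × 0.0116) = 12; θ*₍12₎ = 47.97.
Upper: z₀ + z₂ = 1.707; 1 − a(z₀+z₂) = 0.9232; argument = 1.5960 → 1.60; α₂ = 0.9452; rank = 945; θ*₍945₎ = 54.46.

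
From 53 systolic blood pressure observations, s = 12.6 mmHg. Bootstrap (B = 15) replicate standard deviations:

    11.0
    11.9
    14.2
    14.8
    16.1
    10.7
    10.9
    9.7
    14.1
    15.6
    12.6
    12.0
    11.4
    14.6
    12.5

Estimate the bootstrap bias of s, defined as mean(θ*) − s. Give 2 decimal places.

bias = +0.21

mean(θ*) = (11.0 + 11.9 + 14.2 + 14.8 + 16.1 + 10.7 + 10.9 + 9.7 + 14.1 + 15.6 + 12.6 + 12.0 + 11.4 + 14.6 + 12.5) / 15 = 12.807
bias = 12.807 − 12.6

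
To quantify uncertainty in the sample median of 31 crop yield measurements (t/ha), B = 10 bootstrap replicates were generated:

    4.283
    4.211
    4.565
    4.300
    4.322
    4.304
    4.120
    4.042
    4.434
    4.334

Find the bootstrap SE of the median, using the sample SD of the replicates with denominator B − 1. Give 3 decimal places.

SE* = 0.148

Bootstrap SE is the standard deviation of the 10 replicate medians.
Mean of replicates: (4.283 + 4.211 + 4.565 + 4.300 + 4.322 + 4.304 + 4.120 + 4.042 + 4.434 + 4.334) / 10 = 42.9150 / 10 = 4.2915
Sum of squared deviations: (−0.0085)² + (−0.0805)² + (+0.2735)² + (+0.0085)² + (+0.0305)² + (+0.0125)² + (−0.1715)² + (−0.2495)² + (+0.1425)² + (+0.0425)² = 0.1963
Variance = 0.1963 / 9 = 0.0218
SE* = √0.0218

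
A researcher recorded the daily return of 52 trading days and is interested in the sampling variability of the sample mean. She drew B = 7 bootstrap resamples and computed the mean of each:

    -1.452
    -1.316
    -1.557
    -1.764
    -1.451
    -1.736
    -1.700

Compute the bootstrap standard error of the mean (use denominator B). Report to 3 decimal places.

SE* = 0.158

Bootstrap SE is the standard deviation of the 7 replicate means.
Mean of replicates: ((-1.452) + (-1.316) + (-1.557) + (-1.764) + (-1.451) + (-1.736) + (-1.700)) / 7 = -10.9760 / 7 = -1.5680
Sum of squared deviations: (+0.1160)² + (+0.2520)² + (+0.0110)² + (−0.1960)² + (+0.1170)² + (−0.1680)² + (−0.1320)² = 0.1748
Variance = 0.1748 / 7 = 0.0250
SE* = √0.0250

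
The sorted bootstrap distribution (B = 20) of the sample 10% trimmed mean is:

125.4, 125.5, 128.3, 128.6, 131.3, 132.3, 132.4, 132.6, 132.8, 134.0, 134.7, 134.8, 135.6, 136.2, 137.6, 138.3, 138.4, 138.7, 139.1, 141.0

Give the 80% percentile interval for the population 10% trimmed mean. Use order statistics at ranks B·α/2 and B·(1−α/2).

(125.5, 138.7)

α = 0.20; lower rank = 20 × 0.100 = 2; upper rank = 20 × 0.900 = 18.
The 2nd smallest replicate is 125.5; the 18th is 138.7.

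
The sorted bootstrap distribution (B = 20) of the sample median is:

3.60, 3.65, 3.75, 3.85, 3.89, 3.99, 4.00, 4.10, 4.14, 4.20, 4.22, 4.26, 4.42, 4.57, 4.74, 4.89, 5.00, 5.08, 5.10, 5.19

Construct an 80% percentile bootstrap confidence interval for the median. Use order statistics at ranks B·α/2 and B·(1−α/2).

(3.65, 5.08)

α = 0.20; lower rank = 20 × 0.100 = 2; upper rank = 20 × 0.900 = 18.
The 2nd smallest replicate is 3.65; the 18th is 5.08.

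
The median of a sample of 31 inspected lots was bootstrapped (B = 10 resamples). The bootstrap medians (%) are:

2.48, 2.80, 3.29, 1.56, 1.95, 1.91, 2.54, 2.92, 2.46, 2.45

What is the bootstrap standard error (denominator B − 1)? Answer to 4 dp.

SE* = 0.5153

Bootstrap SE is the standard deviation of the 10 replicate medians.
Mean of replicates: (2.48 + 2.80 + 3.29 + 1.56 + 1.95 + 1.91 + 2.54 + 2.92 + 2.46 + 2.45) / 10 = 24.36000 / 10 = 2.43600
Sum of squared deviations: (+0.04400)² + (+0.36400)² + (+0.85400)² + (−0.87600)² + (−0.48600)² + (−0.52600)² + (+0.10400)² + (+0.48400)² + (+0.02400)² + (+0.01400)² = 2.38984
Variance = 2.38984 / 9 = 0.26554
SE* = √0.26554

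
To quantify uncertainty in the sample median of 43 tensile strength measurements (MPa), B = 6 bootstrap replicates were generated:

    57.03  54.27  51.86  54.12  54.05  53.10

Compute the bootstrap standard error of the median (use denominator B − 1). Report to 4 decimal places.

SE* = 1.7105

Bootstrap SE is the standard deviation of the 6 replicate medians.
Mean of replicates: (57.03 + 54.27 + 51.86 + 54.12 + 54.05 + 53.10) / 6 = 324.43000 / 6 = 54.07167
Sum of squared deviations: (+2.95833)² + (+0.19833)² + (−2.21167)² + (+0.04833)² + (−0.02167)² + (−0.97167)² = 14.62948
Variance = 14.62948 / 5 = 2.92590
SE* = √2.92590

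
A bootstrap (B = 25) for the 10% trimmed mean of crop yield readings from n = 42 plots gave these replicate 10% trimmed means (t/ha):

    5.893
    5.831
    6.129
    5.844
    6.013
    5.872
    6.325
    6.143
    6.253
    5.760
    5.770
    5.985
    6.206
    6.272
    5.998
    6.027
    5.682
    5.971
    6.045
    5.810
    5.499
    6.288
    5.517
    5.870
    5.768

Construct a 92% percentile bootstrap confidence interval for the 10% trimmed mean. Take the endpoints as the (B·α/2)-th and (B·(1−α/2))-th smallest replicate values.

(5.499, 6.288)

Sorted replicates: 5.499, 5.517, 5.682, 5.760, 5.768, 5.770, 5.810, 5.831, 5.844, 5.870, 5.872, 5.893, 5.971, 5.985, 5.998, 6.013, 6.027, 6.045, 6.129, 6.143, 6.206, 6.253, 6.272, 6.288, 6.325
α = 0.08; lower rank = 25 × 0.040 = 1; upper rank = 25 × 0.960 = 24.
The 1st smallest replicate is 5.499; the 24th is 6.288.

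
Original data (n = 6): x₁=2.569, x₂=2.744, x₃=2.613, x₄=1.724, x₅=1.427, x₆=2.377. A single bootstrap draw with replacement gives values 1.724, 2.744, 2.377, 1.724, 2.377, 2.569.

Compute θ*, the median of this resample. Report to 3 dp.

θ* = 2.377

Sorted: 1.724, 1.724, 2.377, 2.377, 2.569, 2.744
Median = average of the two middle values = 2.377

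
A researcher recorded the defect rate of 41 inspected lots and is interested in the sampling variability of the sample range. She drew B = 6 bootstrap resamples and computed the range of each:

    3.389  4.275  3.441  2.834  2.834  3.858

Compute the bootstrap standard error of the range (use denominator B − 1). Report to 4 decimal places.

SE* = 0.5673

Bootstrap SE is the standard deviation of the 6 replicate ranges.
Mean of replicates: (3.389 + 4.275 + 3.441 + 2.834 + 2.834 + 3.858) / 6 = 20.63100 / 6 = 3.43850
Sum of squared deviations: (−0.04950)² + (+0.83650)² + (+0.00250)² + (−0.60450)² + (−0.60450)² + (+0.41950)² = 1.60901
Variance = 1.60901 / 5 = 0.32180
SE* = √0.32180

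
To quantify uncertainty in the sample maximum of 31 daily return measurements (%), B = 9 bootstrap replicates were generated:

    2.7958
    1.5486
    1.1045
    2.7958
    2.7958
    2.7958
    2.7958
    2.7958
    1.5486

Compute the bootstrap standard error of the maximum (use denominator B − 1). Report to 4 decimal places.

SE* = 0.7093

Bootstrap SE is the standard deviation of the 9 replicate maximums.
Mean of replicates: (2.7958 + 1.5486 + 1.1045 + 2.7958 + 2.7958 + 2.7958 + 2.7958 + 2.7958 + 1.5486) / 9 = 20.97650 / 9 = 2.33072
Sum of squared deviations: (+0.46508)² + (−0.78212)² + (−1.22622)² + (+0.46508)² + (+0.46508)² + (+0.46508)² + (+0.46508)² + (+0.46508)² + (−0.78212)² = 4.02484
Variance = 4.02484 / 8 = 0.50310
SE* = √0.50310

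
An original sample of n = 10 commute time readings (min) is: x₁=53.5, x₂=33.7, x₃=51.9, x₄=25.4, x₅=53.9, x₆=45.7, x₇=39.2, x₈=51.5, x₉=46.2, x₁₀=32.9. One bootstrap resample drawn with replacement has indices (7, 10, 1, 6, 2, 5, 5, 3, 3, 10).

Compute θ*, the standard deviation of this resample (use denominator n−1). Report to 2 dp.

Resample values: 39.2, 32.9, 53.5, 45.7, 33.7, 53.9, 53.9, 51.9, 51.9, 32.9.
Mean = 44.9500; sum of squared deviations = 780.5050
s² = 780.5050 / 9 = 86.7228
s = √86.7228 = 9.31

θ* = 9.31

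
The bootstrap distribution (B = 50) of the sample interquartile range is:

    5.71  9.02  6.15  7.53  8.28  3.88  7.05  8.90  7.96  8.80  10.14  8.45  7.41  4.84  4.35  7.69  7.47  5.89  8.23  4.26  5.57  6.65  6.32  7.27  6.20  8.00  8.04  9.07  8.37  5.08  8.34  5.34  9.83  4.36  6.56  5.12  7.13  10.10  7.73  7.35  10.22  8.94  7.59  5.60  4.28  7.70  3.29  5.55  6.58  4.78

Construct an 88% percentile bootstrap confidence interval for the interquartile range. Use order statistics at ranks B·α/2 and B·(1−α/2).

(4.26, 9.83)

Sorted replicates: 3.29, 3.88, 4.26, 4.28, 4.35, 4.36, 4.78, 4.84, 5.08, 5.12, 5.34, 5.55, 5.57, 5.60, 5.71, 5.89, 6.15, 6.20, 6.32, 6.56, 6.58, 6.65, 7.05, 7.13, 7.27, 7.35, 7.41, 7.47, 7.53, 7.59, 7.69, 7.70, 7.73, 7.96, 8.00, 8.04, 8.23, 8.28, 8.34, 8.37, 8.45, 8.80, 8.90, 8.94, 9.02, 9.07, 9.83, 10.10, 10.14, 10.22
α = 0.12; lower rank = 50 × 0.060 = 3; upper rank = 50 × 0.940 = 47.
The 3rd smallest replicate is 4.26; the 47th is 9.83.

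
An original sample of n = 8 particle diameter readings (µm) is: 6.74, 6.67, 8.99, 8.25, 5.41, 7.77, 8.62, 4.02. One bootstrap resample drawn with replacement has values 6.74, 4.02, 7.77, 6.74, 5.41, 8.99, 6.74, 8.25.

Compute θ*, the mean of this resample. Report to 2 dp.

Mean = (6.74 + 4.02 + 7.77 + 6.74 + 5.41 + 8.99 + 6.74 + 8.25) / 8 = 54.660 / 8 = 6.83

θ* = 6.83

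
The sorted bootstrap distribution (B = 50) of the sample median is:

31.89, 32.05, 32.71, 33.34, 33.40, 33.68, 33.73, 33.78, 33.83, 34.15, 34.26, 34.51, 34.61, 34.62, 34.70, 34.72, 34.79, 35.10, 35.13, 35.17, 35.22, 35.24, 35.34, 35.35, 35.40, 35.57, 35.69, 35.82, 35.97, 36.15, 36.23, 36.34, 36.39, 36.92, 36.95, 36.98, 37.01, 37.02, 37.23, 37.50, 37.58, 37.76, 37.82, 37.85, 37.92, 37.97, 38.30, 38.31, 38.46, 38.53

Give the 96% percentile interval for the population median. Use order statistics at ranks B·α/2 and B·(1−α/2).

(31.89, 38.46)

α = 0.04; lower rank = 50 × 0.020 = 1; upper rank = 50 × 0.980 = 49.
The 1st smallest replicate is 31.89; the 49th is 38.46.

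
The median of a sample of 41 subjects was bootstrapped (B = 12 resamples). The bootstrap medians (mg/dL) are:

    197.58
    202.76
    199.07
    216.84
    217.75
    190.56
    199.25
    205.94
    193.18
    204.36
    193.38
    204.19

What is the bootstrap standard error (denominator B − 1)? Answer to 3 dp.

SE* = 8.599

Bootstrap SE is the standard deviation of the 12 replicate medians.
Mean of replicates: (197.58 + 202.76 + 199.07 + 216.84 + 217.75 + 190.56 + 199.25 + 205.94 + 193.18 + 204.36 + 193.38 + 204.19) / 12 = 2424.8600 / 12 = 202.0717
Sum of squared deviations: (−4.4917)² + (+0.6883)² + (−3.0017)² + (+14.7683)² + (+15.6783)² + (−11.5117)² + (−2.8217)² + (+3.8683)² + (−8.8917)² + (+2.2883)² + (−8.6917)² + (+2.1183)² = 813.3476
Variance = 813.3476 / 11 = 73.9407
SE* = √73.9407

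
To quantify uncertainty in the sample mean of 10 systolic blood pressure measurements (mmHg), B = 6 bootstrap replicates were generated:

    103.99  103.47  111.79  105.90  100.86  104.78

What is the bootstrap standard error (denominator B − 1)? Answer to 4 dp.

Bootstrap SE is the standard deviation of the 6 replicate means.
Mean of replicates: (103.99 + 103.47 + 111.79 + 105.90 + 100.86 + 104.78) / 6 = 630.79000 / 6 = 105.13167
Sum of squared deviations: (−1.14167)² + (−1.66167)² + (+6.65833)² + (+0.76833)² + (−4.27167)² + (−0.35167)² = 67.35908
Variance = 67.35908 / 5 = 13.47182
SE* = √13.47182

SE* = 3.6704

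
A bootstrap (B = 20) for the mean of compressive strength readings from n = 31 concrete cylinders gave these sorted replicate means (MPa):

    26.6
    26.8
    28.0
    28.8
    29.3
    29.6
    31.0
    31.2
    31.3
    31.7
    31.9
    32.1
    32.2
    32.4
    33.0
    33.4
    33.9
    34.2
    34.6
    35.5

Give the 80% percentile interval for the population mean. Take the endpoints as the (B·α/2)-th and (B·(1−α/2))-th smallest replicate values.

(26.8, 34.2)

α = 0.20; lower rank = 20 × 0.100 = 2; upper rank = 20 × 0.900 = 18.
The 2nd smallest replicate is 26.8; the 18th is 34.2.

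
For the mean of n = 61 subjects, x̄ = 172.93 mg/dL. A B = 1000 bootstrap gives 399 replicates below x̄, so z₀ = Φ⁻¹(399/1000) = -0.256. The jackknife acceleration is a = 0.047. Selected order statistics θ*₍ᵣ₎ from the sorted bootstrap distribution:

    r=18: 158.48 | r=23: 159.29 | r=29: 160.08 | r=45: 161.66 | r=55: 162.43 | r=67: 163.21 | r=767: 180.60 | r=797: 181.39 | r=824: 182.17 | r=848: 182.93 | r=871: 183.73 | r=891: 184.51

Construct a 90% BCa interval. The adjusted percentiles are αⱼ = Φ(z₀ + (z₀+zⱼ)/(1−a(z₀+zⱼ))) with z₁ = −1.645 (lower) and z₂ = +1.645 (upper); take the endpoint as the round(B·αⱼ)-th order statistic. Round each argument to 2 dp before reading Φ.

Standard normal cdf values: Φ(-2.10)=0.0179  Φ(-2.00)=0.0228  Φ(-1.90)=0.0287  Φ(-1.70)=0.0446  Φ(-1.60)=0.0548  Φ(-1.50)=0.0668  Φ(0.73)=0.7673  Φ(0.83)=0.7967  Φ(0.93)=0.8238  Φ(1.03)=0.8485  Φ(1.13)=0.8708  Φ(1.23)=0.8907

(159.29, 184.51)

Lower: z₀ + z₁ = -0.256 + (-1.645) = -1.901; 1 − a(z₀+z₁) = 1 − (0.047)(-1.901) = 1.0893; argument = -0.256 + (-1.901)/1.0893 = -2.0011 → -2.00.
α₁ = Φ(-2.00) = 0.0228; rank = round(1000 × 0.0228) = 23; θ*₍23₎ = 159.29.
Upper: z₀ + z₂ = 1.389; 1 − a(z₀+z₂) = 0.9347; argument = 1.2300 → 1.23; α₂ = 0.8907; rank = 891; θ*₍891₎ = 184.51.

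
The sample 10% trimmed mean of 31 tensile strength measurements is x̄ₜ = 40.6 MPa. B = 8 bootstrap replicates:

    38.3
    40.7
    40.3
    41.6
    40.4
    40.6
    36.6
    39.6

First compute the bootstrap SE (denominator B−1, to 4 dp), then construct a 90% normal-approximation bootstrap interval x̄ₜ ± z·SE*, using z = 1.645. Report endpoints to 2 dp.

Mean of replicates = 39.7625; sum of squared deviations = 17.8188; SE* = √(17.8188/7) = 1.5955
Margin = 1.645 × 1.5955 = 2.625
Interval: 40.6 ± 2.625

(37.98, 43.22)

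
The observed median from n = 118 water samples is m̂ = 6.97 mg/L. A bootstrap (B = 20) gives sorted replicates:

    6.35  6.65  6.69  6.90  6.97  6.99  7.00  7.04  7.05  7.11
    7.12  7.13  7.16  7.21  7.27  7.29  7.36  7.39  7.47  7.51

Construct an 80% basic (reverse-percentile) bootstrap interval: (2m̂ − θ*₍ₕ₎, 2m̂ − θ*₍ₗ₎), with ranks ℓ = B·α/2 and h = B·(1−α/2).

(6.55, 7.29)

Percentile endpoints at ranks 2 and 18: θ*₍2₎ = 6.65, θ*₍18₎ = 7.39.
Basic interval reflects these around m̂:
  lower = 2 × 6.97 − 7.39 = 6.55
  upper = 2 × 6.97 − 6.65 = 7.29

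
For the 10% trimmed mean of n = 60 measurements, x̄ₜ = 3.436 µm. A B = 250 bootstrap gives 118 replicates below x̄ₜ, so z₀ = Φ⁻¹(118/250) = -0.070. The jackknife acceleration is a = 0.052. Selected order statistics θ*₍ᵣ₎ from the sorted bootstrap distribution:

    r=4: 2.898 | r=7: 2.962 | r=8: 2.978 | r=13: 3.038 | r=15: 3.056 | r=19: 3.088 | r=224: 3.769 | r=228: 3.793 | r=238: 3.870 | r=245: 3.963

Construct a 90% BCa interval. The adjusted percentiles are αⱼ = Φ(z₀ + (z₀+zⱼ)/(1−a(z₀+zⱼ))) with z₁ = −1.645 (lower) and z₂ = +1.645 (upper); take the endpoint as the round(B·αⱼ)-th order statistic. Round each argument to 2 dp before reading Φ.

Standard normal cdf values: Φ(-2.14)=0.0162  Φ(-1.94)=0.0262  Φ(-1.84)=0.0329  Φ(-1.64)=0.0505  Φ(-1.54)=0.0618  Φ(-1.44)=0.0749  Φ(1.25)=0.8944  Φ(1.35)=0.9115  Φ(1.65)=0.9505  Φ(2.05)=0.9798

(3.038, 3.870)

Lower: z₀ + z₁ = -0.070 + (-1.645) = -1.715; 1 − a(z₀+z₁) = 1 − (0.052)(-1.715) = 1.0892; argument = -0.070 + (-1.715)/1.0892 = -1.6446 → -1.64.
α₁ = Φ(-1.64) = 0.0505; rank = round(250 × 0.0505) = 13; θ*₍13₎ = 3.038.
Upper: z₀ + z₂ = 1.575; 1 − a(z₀+z₂) = 0.9181; argument = 1.6455 → 1.65; α₂ = 0.9505; rank = 238; θ*₍238₎ = 3.870.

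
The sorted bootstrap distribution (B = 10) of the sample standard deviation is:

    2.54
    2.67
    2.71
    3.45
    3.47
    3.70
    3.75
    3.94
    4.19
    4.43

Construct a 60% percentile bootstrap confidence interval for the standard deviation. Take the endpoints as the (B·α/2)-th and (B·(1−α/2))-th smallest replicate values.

(2.67, 3.94)

α = 0.40; lower rank = 10 × 0.200 = 2; upper rank = 10 × 0.800 = 8.
The 2nd smallest replicate is 2.67; the 8th is 3.94.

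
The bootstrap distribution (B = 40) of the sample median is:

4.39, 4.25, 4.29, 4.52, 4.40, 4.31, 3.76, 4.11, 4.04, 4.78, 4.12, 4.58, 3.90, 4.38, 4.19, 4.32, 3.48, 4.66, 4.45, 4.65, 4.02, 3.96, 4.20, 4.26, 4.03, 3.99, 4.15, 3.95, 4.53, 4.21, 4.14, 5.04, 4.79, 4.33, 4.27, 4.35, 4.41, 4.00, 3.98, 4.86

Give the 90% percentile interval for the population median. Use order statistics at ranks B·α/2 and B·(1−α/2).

(3.76, 4.79)

Sorted replicates: 3.48, 3.76, 3.90, 3.95, 3.96, 3.98, 3.99, 4.00, 4.02, 4.03, 4.04, 4.11, 4.12, 4.14, 4.15, 4.19, 4.20, 4.21, 4.25, 4.26, 4.27, 4.29, 4.31, 4.32, 4.33, 4.35, 4.38, 4.39, 4.40, 4.41, 4.45, 4.52, 4.53, 4.58, 4.65, 4.66, 4.78, 4.79, 4.86, 5.04
α = 0.10; lower rank = 40 × 0.050 = 2; upper rank = 40 × 0.950 = 38.
The 2nd smallest replicate is 3.76; the 38th is 4.79.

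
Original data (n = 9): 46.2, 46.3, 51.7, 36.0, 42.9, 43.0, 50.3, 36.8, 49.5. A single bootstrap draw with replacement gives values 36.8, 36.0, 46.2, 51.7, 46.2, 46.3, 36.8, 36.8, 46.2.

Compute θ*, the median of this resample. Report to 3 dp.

θ* = 46.200

Sorted: 36.0, 36.8, 36.8, 36.8, 46.2, 46.2, 46.2, 46.3, 51.7
Median = middle value = 46.200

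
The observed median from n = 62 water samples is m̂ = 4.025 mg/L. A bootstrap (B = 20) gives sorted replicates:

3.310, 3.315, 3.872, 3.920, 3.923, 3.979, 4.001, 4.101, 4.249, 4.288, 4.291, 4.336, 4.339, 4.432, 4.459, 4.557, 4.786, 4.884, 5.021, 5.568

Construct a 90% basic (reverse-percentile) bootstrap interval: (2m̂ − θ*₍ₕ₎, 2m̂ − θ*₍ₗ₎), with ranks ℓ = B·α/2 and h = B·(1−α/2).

(3.029, 4.740)

Percentile endpoints at ranks 1 and 19: θ*₍1₎ = 3.310, θ*₍19₎ = 5.021.
Basic interval reflects these around m̂:
  lower = 2 × 4.025 − 5.021 = 3.029
  upper = 2 × 4.025 − 3.310 = 4.740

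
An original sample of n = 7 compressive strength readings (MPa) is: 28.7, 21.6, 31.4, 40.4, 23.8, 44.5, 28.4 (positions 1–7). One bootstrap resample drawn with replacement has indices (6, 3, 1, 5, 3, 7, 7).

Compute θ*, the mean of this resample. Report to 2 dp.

θ* = 30.94

Resample values: 44.5, 31.4, 28.7, 23.8, 31.4, 28.4, 28.4.
Mean = (44.5 + 31.4 + 28.7 + 23.8 + 31.4 + 28.4 + 28.4) / 7 = 216.60 / 7 = 30.94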